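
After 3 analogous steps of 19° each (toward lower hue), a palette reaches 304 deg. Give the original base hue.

3 steps of 19° (toward lower hue) give a net shift of −57°.
Start = end − shift: 304 + 57 = 361 → 361 − 360 = 1°

1°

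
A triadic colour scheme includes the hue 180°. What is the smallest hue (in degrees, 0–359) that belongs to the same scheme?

60°

A triad places three hues 120° apart.
The full set through 180° is {60°, 180°, 300°}.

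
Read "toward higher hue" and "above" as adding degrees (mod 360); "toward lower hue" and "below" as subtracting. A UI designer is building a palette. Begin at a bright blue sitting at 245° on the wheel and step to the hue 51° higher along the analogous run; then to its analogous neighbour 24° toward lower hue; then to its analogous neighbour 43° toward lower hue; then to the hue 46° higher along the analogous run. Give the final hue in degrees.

analog 51° ↑ +51°: 245 + 51 = 296°
analog 24° ↓ −24°: 296 − 24 = 272°
analog 43° ↓ −43°: 272 − 43 = 229°
analog 46° ↑ +46°: 229 + 46 = 275°

275°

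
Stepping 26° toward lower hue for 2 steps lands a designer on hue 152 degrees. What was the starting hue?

2 steps of 26° (toward lower hue) give a net shift of −52°.
Start = end − shift: 152 + 52 = 204°

204°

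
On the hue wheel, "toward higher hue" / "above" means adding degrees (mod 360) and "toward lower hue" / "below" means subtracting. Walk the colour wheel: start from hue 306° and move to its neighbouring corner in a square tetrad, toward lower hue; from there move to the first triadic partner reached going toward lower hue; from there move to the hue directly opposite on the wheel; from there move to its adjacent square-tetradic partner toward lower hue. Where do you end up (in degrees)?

square ↓ −90°: 306 − 90 = 216°
triadic ↓ −120°: 216 − 120 = 96°
complement +180°: 96 + 180 = 276°
square ↓ −90°: 276 − 90 = 186°

186°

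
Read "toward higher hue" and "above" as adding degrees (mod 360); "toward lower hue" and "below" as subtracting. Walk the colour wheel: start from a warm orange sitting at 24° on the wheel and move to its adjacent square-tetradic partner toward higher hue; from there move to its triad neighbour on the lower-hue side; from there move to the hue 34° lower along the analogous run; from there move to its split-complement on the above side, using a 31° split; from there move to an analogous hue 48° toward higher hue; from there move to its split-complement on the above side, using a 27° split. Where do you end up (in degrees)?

66°

square ↑ +90°: 24 + 90 = 114°
triadic ↓ −120°: 114 − 120 = -6 → -6 + 360 = 354°
analog 34° ↓ −34°: 354 − 34 = 320°
split-comp 31° ↑ +211°: 320 + 211 = 531 → 531 − 360 = 171°
analog 48° ↑ +48°: 171 + 48 = 219°
split-comp 27° ↑ +207°: 219 + 207 = 426 → 426 − 360 = 66°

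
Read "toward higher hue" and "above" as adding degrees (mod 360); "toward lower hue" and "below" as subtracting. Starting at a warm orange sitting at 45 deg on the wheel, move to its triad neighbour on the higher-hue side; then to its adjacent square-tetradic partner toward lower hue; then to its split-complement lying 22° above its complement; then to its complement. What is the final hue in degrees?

97°

+120° (triadic ↑): 45 + 120 = 165°
−90° (square ↓): 165 − 90 = 75°
+202° (split-comp 22° ↑): 75 + 202 = 277°
+180° (complement): 277 + 180 = 457 → 457 − 360 = 97°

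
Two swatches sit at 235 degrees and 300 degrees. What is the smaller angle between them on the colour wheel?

|235 − 300| = 65.
65 ≤ 180, so the shorter arc is 65°.

65°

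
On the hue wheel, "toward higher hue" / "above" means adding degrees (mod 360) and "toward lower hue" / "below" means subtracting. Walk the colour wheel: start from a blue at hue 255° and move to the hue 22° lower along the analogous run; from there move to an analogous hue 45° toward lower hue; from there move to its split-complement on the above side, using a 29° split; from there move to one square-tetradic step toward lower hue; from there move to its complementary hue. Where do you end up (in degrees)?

−22° (analog 22° ↓): 255 − 22 = 233°
−45° (analog 45° ↓): 233 − 45 = 188°
+209° (split-comp 29° ↑): 188 + 209 = 397 → 397 − 360 = 37°
−90° (square ↓): 37 − 90 = -53 → -53 + 360 = 307°
+180° (complement): 307 + 180 = 487 → 487 − 360 = 127°

127°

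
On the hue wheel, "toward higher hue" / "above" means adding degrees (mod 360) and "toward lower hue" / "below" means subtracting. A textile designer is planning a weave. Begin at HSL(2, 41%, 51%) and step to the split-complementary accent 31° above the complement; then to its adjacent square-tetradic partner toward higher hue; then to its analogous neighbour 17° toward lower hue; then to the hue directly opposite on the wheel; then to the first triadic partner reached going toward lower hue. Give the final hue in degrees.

2 + 211 = 213°   (split-comp 31° ↑)
213 + 90 = 303°   (square ↑)
303 − 17 = 286°   (analog 17° ↓)
286 + 180 = 466 → 466 − 360 = 106°   (complement)
106 − 120 = -14 → -14 + 360 = 346°   (triadic ↓)

346°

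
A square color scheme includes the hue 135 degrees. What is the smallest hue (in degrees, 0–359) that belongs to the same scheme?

45°

A square tetradic scheme places four hues every 90°.
The full set through 135° is {45°, 135°, 225°, 315°}.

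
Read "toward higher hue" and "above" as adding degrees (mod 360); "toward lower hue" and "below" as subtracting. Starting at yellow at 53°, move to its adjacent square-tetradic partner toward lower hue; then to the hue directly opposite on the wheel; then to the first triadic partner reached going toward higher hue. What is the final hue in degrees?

53 − 90 = -37 → -37 + 360 = 323°   (square ↓)
323 + 180 = 503 → 503 − 360 = 143°   (complement)
143 + 120 = 263°   (triadic ↑)

263°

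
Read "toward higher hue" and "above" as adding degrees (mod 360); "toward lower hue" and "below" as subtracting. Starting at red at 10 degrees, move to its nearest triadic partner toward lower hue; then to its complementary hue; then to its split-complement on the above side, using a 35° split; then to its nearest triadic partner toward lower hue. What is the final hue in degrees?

−120° (triadic ↓): 10 − 120 = -110 → -110 + 360 = 250°
+180° (complement): 250 + 180 = 430 → 430 − 360 = 70°
+215° (split-comp 35° ↑): 70 + 215 = 285°
−120° (triadic ↓): 285 − 120 = 165°

165°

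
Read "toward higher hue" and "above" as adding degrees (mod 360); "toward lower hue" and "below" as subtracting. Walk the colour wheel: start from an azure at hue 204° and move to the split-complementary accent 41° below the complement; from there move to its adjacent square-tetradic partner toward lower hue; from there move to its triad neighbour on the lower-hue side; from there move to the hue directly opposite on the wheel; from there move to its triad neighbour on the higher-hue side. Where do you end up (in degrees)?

split-comp 41° ↓ +139°: 204 + 139 = 343°
square ↓ −90°: 343 − 90 = 253°
triadic ↓ −120°: 253 − 120 = 133°
complement +180°: 133 + 180 = 313°
triadic ↑ +120°: 313 + 120 = 433 → 433 − 360 = 73°

73°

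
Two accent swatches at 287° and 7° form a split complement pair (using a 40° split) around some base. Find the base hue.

The accents sit 40° either side of the complement, so the complement is their short-arc midpoint on the wheel.
Short-arc midpoint of 287° and 7°: 327°.
Base is 180° from the complement: 327 − 180 = 147°

147°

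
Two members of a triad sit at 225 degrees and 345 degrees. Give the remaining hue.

A triad spaces three hues 120° apart.
The full set is {105°, 225°, 345°}.

105°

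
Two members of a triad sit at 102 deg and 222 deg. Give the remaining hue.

A triad spaces three hues 120° apart.
The full set is {102°, 222°, 342°}.

342°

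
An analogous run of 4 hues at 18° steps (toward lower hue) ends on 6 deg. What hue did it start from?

3 steps of 18° (toward lower hue) give a net shift of −54°.
Start = end − shift: 6 + 54 = 60°

60°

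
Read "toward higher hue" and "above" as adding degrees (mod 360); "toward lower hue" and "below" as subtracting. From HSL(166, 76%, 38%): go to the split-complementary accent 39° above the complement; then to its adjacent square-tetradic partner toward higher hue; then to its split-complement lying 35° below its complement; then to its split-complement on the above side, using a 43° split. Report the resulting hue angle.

123°

+219° (split-comp 39° ↑): 166 + 219 = 385 → 385 − 360 = 25°
+90° (square ↑): 25 + 90 = 115°
+145° (split-comp 35° ↓): 115 + 145 = 260°
+223° (split-comp 43° ↑): 260 + 223 = 483 → 483 − 360 = 123°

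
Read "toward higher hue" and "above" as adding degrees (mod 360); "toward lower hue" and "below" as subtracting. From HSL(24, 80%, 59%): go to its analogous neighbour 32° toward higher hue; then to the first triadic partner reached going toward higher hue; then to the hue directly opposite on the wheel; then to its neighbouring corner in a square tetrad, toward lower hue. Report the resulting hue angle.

266°

24 + 32 = 56°   (analog 32° ↑)
56 + 120 = 176°   (triadic ↑)
176 + 180 = 356°   (complement)
356 − 90 = 266°   (square ↓)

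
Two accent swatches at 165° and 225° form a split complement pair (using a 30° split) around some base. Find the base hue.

15°

The accents sit 30° either side of the complement, so the complement is their short-arc midpoint on the wheel.
Short-arc midpoint of 165° and 225°: 195°.
Base is 180° from the complement: 195 − 180 = 15°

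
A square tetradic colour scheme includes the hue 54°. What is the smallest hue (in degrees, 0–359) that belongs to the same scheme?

54°

A square tetradic scheme places four hues every 90°.
The full set through 54° is {54°, 144°, 234°, 324°}.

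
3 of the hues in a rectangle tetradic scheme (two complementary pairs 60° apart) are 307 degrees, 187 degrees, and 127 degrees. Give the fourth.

7°

A rectangular tetradic uses two complementary pairs 60° apart: offsets 0°, 60°, 180°, 240°.
Among {127°, 187°, 307°}, 127° and 307° are a 180° pair.
The remaining hue 187° needs its own complement: 187 + 180 = 367 → 367 − 360 = 7°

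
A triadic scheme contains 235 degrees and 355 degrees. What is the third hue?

A triad spaces three hues 120° apart.
The full set is {115°, 235°, 355°}.

115°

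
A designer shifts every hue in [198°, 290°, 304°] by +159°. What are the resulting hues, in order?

357°, 89°, 103°

198 + 159 = 357°
290 + 159 = 449 → 449 − 360 = 89°
304 + 159 = 463 → 463 − 360 = 103°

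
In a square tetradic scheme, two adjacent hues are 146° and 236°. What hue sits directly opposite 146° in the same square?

326°

A square tetradic scheme places four hues 90° apart; opposite corners are 180° apart.
146 + 180 = 326°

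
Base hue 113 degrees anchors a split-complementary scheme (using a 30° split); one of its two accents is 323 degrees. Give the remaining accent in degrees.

263°

Split-complementary hues sit 30° either side of the complement.
Complement of the base 113°: 113 + 180 = 293°
The given accent 323° is 30° one side of 293°; the other accent sits 30° the other side: 293 − 30 = 263°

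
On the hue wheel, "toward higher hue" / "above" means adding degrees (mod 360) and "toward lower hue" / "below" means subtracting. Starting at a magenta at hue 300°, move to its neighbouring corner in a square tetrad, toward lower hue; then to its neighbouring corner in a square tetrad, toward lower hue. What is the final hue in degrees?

−90° (square ↓): 300 − 90 = 210°
−90° (square ↓): 210 − 90 = 120°

120°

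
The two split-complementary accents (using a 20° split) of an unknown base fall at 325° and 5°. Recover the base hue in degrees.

165°

The accents sit 20° either side of the complement, so the complement is their short-arc midpoint on the wheel.
Short-arc midpoint of 325° and 5°: 345°.
Base is 180° from the complement: 345 − 180 = 165°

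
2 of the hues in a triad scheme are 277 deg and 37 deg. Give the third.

A triad places three hues 120° apart.
The full set through 37° is {37°, 157°, 277°}.
Given {37°, 277°}, the missing hue is 157°.

157°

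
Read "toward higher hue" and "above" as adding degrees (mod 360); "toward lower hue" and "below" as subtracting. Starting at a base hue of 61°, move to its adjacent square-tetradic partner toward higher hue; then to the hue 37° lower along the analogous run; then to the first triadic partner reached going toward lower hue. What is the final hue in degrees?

61 + 90 = 151°   (square ↑)
151 − 37 = 114°   (analog 37° ↓)
114 − 120 = -6 → -6 + 360 = 354°   (triadic ↓)

354°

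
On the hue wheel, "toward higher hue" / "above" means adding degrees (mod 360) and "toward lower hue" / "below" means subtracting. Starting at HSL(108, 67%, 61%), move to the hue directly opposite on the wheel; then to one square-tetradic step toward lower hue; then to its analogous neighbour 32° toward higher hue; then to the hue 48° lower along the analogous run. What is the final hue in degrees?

+180° (complement): 108 + 180 = 288°
−90° (square ↓): 288 − 90 = 198°
+32° (analog 32° ↑): 198 + 32 = 230°
−48° (analog 48° ↓): 230 − 48 = 182°

182°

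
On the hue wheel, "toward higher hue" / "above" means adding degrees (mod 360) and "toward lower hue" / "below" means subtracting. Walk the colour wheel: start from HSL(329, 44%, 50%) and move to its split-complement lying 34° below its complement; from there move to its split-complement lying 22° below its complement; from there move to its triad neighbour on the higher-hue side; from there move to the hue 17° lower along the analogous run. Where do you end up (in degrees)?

+146° (split-comp 34° ↓): 329 + 146 = 475 → 475 − 360 = 115°
+158° (split-comp 22° ↓): 115 + 158 = 273°
+120° (triadic ↑): 273 + 120 = 393 → 393 − 360 = 33°
−17° (analog 17° ↓): 33 − 17 = 16°

16°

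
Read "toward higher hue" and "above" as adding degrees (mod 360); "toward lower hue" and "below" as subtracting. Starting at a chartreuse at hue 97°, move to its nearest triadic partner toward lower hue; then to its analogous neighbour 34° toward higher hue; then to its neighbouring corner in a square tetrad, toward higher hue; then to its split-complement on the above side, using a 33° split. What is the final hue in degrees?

−120° (triadic ↓): 97 − 120 = -23 → -23 + 360 = 337°
+34° (analog 34° ↑): 337 + 34 = 371 → 371 − 360 = 11°
+90° (square ↑): 11 + 90 = 101°
+213° (split-comp 33° ↑): 101 + 213 = 314°

314°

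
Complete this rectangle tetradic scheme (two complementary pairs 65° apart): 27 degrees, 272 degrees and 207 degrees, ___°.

92°

A rectangular tetradic uses two complementary pairs 65° apart: offsets 0°, 65°, 180°, 245°.
Among {27°, 207°, 272°}, 207° and 27° are a 180° pair.
The remaining hue 272° needs its own complement: 272 + 180 = 452 → 452 − 360 = 92°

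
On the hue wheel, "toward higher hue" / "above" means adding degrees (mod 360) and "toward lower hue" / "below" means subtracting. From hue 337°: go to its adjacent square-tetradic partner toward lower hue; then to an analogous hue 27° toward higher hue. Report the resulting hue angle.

274°

−90° (square ↓): 337 − 90 = 247°
+27° (analog 27° ↑): 247 + 27 = 274°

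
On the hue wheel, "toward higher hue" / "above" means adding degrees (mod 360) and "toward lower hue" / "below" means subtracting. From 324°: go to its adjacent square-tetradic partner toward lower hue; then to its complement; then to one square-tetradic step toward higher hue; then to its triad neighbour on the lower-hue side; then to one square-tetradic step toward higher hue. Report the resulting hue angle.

square ↓ −90°: 324 − 90 = 234°
complement +180°: 234 + 180 = 414 → 414 − 360 = 54°
square ↑ +90°: 54 + 90 = 144°
triadic ↓ −120°: 144 − 120 = 24°
square ↑ +90°: 24 + 90 = 114°

114°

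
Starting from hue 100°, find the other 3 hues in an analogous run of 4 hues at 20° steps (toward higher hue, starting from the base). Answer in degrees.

120°, 140° and 160°

Analogous hues sit every 20° along the wheel.
100 + 20 = 120°
100 + 40 = 140°
100 + 60 = 160°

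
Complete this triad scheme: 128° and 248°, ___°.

8°

A triad places three hues 120° apart.
The full set through 128° is {8°, 128°, 248°}.
Given {128°, 248°}, the missing hue is 8°.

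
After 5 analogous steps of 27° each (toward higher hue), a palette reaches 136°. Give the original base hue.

1°

5 steps of 27° (toward higher hue) give a net shift of +135°.
Start = end − shift: 136 − 135 = 1°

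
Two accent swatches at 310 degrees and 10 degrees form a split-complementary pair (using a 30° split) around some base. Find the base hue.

160°

The accents sit 30° either side of the complement, so the complement is their short-arc midpoint on the wheel.
Short-arc midpoint of 310° and 10°: 340°.
Base is 180° from the complement: 340 − 180 = 160°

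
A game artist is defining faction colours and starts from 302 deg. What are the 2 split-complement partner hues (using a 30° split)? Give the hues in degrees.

Split-complementary hues sit 30° either side of the complement.
Complement of 302 deg: 302 + 180 = 482 → 482 − 360 = 122°
122 − 30 = 92°
122 + 30 = 152°

92° and 152°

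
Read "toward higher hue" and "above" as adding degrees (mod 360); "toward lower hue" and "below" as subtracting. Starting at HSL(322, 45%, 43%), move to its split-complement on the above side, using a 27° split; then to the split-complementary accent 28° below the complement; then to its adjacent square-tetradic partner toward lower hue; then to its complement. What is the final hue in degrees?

322 + 207 = 529 → 529 − 360 = 169°   (split-comp 27° ↑)
169 + 152 = 321°   (split-comp 28° ↓)
321 − 90 = 231°   (square ↓)
231 + 180 = 411 → 411 − 360 = 51°   (complement)

51°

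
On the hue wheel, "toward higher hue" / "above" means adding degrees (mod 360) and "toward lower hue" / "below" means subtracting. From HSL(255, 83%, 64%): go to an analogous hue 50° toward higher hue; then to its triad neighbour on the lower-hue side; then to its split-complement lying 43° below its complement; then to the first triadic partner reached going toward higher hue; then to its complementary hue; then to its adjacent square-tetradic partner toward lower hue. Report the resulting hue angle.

analog 50° ↑ +50°: 255 + 50 = 305°
triadic ↓ −120°: 305 − 120 = 185°
split-comp 43° ↓ +137°: 185 + 137 = 322°
triadic ↑ +120°: 322 + 120 = 442 → 442 − 360 = 82°
complement +180°: 82 + 180 = 262°
square ↓ −90°: 262 − 90 = 172°

172°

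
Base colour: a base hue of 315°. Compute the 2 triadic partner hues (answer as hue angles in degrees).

75° and 195°

A triad places three hues 120° apart.
315 + 120 = 435 → 435 − 360 = 75°
315 + 240 = 555 → 555 − 360 = 195°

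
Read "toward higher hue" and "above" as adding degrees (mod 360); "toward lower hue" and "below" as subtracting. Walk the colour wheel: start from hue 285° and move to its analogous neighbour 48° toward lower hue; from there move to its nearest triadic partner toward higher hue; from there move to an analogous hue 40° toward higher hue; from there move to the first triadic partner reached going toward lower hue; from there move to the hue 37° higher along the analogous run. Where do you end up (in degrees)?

314°

analog 48° ↓ −48°: 285 − 48 = 237°
triadic ↑ +120°: 237 + 120 = 357°
analog 40° ↑ +40°: 357 + 40 = 397 → 397 − 360 = 37°
triadic ↓ −120°: 37 − 120 = -83 → -83 + 360 = 277°
analog 37° ↑ +37°: 277 + 37 = 314°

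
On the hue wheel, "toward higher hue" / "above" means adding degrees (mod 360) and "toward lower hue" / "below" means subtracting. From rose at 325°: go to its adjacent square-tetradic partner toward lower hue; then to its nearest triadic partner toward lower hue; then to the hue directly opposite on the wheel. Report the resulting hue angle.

295°

−90° (square ↓): 325 − 90 = 235°
−120° (triadic ↓): 235 − 120 = 115°
+180° (complement): 115 + 180 = 295°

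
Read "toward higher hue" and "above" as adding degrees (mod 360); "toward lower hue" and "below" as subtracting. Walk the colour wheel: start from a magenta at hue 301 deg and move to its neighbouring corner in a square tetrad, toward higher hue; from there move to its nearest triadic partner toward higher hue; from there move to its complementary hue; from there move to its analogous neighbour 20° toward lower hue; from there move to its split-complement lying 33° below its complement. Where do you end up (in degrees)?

square ↑ +90°: 301 + 90 = 391 → 391 − 360 = 31°
triadic ↑ +120°: 31 + 120 = 151°
complement +180°: 151 + 180 = 331°
analog 20° ↓ −20°: 331 − 20 = 311°
split-comp 33° ↓ +147°: 311 + 147 = 458 → 458 − 360 = 98°

98°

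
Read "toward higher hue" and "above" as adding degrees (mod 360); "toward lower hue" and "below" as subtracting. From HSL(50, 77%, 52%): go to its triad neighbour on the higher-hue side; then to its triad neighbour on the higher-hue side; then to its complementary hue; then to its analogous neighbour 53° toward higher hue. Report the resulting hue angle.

+120° (triadic ↑): 50 + 120 = 170°
+120° (triadic ↑): 170 + 120 = 290°
+180° (complement): 290 + 180 = 470 → 470 − 360 = 110°
+53° (analog 53° ↑): 110 + 53 = 163°

163°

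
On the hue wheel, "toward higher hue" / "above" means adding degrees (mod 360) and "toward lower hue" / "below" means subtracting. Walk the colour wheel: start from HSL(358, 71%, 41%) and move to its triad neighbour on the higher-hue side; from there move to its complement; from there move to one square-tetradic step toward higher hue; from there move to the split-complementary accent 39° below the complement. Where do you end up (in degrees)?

169°

+120° (triadic ↑): 358 + 120 = 478 → 478 − 360 = 118°
+180° (complement): 118 + 180 = 298°
+90° (square ↑): 298 + 90 = 388 → 388 − 360 = 28°
+141° (split-comp 39° ↓): 28 + 141 = 169°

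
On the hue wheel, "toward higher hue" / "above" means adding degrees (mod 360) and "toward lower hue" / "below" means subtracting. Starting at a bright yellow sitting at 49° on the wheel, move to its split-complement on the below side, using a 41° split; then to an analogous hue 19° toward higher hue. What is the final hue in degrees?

207°

49 + 139 = 188°   (split-comp 41° ↓)
188 + 19 = 207°   (analog 19° ↑)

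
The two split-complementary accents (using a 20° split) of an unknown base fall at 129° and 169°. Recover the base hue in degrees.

The accents sit 20° either side of the complement, so the complement is their short-arc midpoint on the wheel.
Short-arc midpoint of 129° and 169°: 149°.
Base is 180° from the complement: 149 − 180 = -31 → -31 + 360 = 329°

329°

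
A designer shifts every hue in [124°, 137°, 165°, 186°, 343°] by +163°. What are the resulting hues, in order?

287°, 300°, 328°, 349°, 146°

124 + 163 = 287°
137 + 163 = 300°
165 + 163 = 328°
186 + 163 = 349°
343 + 163 = 506 → 506 − 360 = 146°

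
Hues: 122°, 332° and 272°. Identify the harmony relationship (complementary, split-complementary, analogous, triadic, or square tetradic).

split-complementary

Sort the hues: 122°, 272°, 332°.
Successive gaps around the wheel: 150°, 60°, 150°.
Two 150° gaps and one 60° gap — a base hue opposite a pair of accents 30° either side of its complement — is the split-complementary pattern.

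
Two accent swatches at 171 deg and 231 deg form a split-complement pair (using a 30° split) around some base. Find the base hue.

21°

The accents sit 30° either side of the complement, so the complement is their short-arc midpoint on the wheel.
Short-arc midpoint of 171° and 231°: 201°.
Base is 180° from the complement: 201 − 180 = 21°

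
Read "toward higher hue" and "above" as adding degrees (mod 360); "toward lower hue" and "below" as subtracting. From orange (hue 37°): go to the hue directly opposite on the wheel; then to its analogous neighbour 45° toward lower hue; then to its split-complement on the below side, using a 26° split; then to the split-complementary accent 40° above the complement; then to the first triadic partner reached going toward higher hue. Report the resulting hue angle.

+180° (complement): 37 + 180 = 217°
−45° (analog 45° ↓): 217 − 45 = 172°
+154° (split-comp 26° ↓): 172 + 154 = 326°
+220° (split-comp 40° ↑): 326 + 220 = 546 → 546 − 360 = 186°
+120° (triadic ↑): 186 + 120 = 306°

306°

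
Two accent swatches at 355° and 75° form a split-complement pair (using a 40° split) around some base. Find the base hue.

215°

The accents sit 40° either side of the complement, so the complement is their short-arc midpoint on the wheel.
Short-arc midpoint of 355° and 75°: 35°.
Base is 180° from the complement: 35 − 180 = -145 → -145 + 360 = 215°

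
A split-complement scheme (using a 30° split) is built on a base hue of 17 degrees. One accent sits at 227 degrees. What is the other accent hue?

Split-complementary hues sit 30° either side of the complement.
Complement of the base 17°: 17 + 180 = 197°
The given accent 227° is 30° one side of 197°; the other accent sits 30° the other side: 197 − 30 = 167°

167°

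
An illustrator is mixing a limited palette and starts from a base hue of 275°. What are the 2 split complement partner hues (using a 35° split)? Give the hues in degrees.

60° and 130°

Complement of 275°: 275 + 180 = 455 → 455 − 360 = 95°
95 − 35 = 60°
95 + 35 = 130°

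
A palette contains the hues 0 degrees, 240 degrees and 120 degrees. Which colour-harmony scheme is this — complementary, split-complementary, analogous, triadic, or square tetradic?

triadic

Sort the hues: 0°, 120°, 240°.
Successive gaps around the wheel: 120°, 120°, 120°.
Three hues equally spaced 120° apart form a triad.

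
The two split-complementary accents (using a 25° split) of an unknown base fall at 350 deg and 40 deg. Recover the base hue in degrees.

195°

The accents sit 25° either side of the complement, so the complement is their short-arc midpoint on the wheel.
Short-arc midpoint of 350° and 40°: 15°.
Base is 180° from the complement: 15 − 180 = -165 → -165 + 360 = 195°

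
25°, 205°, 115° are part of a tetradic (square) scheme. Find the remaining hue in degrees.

295°

A square tetradic scheme places four hues every 90°.
The full set through 25° is {25°, 115°, 205°, 295°}.
Given {25°, 115°, 205°}, the missing hue is 295°.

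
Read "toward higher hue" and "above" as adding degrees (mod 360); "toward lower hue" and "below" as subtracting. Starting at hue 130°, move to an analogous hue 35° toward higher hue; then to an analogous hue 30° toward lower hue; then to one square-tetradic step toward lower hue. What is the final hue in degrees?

130 + 35 = 165°   (analog 35° ↑)
165 − 30 = 135°   (analog 30° ↓)
135 − 90 = 45°   (square ↓)

45°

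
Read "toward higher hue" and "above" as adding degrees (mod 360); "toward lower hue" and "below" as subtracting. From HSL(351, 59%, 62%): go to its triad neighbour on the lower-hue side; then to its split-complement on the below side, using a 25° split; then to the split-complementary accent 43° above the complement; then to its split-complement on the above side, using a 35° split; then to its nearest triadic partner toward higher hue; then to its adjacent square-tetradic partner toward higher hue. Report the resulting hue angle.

314°

−120° (triadic ↓): 351 − 120 = 231°
+155° (split-comp 25° ↓): 231 + 155 = 386 → 386 − 360 = 26°
+223° (split-comp 43° ↑): 26 + 223 = 249°
+215° (split-comp 35° ↑): 249 + 215 = 464 → 464 − 360 = 104°
+120° (triadic ↑): 104 + 120 = 224°
+90° (square ↑): 224 + 90 = 314°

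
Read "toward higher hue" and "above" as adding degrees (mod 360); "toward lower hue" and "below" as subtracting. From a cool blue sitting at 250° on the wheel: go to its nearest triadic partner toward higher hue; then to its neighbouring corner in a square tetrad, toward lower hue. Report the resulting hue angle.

280°

+120° (triadic ↑): 250 + 120 = 370 → 370 − 360 = 10°
−90° (square ↓): 10 − 90 = -80 → -80 + 360 = 280°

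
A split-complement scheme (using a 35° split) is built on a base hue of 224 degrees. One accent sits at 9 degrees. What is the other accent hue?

79°

Split-complementary hues sit 35° either side of the complement.
Complement of the base 224°: 224 + 180 = 404 → 404 − 360 = 44°
The given accent 9° is 35° one side of 44°; the other accent sits 35° the other side: 44 + 35 = 79°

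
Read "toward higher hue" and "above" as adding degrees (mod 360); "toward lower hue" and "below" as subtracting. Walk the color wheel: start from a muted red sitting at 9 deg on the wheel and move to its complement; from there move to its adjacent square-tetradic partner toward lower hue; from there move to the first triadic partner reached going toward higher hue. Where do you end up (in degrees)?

complement +180°: 9 + 180 = 189°
square ↓ −90°: 189 − 90 = 99°
triadic ↑ +120°: 99 + 120 = 219°

219°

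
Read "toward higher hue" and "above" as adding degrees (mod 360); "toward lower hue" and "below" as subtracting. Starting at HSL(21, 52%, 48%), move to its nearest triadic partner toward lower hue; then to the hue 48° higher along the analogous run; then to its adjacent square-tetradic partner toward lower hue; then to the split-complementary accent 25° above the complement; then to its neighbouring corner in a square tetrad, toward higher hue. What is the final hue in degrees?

154°

−120° (triadic ↓): 21 − 120 = -99 → -99 + 360 = 261°
+48° (analog 48° ↑): 261 + 48 = 309°
−90° (square ↓): 309 − 90 = 219°
+205° (split-comp 25° ↑): 219 + 205 = 424 → 424 − 360 = 64°
+90° (square ↑): 64 + 90 = 154°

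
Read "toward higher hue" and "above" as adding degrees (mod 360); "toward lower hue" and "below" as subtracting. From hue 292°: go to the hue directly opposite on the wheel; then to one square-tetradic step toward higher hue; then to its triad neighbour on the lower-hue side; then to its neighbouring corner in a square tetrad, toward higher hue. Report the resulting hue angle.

172°

292 + 180 = 472 → 472 − 360 = 112°   (complement)
112 + 90 = 202°   (square ↑)
202 − 120 = 82°   (triadic ↓)
82 + 90 = 172°   (square ↑)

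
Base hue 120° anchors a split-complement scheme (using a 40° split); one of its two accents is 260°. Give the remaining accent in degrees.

340°

Split-complementary hues sit 40° either side of the complement.
Complement of the base 120°: 120 + 180 = 300°
The given accent 260° is 40° one side of 300°; the other accent sits 40° the other side: 300 + 40 = 340°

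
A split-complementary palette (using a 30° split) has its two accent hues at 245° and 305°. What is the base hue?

95°

The accents sit 30° either side of the complement, so the complement is their short-arc midpoint on the wheel.
Short-arc midpoint of 245° and 305°: 275°.
Base is 180° from the complement: 275 − 180 = 95°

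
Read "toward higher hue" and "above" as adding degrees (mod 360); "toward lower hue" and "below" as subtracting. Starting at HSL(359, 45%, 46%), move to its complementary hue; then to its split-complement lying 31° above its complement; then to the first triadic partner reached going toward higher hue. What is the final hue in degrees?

complement +180°: 359 + 180 = 539 → 539 − 360 = 179°
split-comp 31° ↑ +211°: 179 + 211 = 390 → 390 − 360 = 30°
triadic ↑ +120°: 30 + 120 = 150°

150°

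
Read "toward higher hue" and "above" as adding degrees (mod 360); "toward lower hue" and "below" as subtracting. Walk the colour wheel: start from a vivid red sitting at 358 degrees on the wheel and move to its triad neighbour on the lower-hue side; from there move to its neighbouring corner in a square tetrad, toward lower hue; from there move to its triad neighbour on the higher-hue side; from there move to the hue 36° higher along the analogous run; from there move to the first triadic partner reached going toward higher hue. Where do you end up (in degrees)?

64°

−120° (triadic ↓): 358 − 120 = 238°
−90° (square ↓): 238 − 90 = 148°
+120° (triadic ↑): 148 + 120 = 268°
+36° (analog 36° ↑): 268 + 36 = 304°
+120° (triadic ↑): 304 + 120 = 424 → 424 − 360 = 64°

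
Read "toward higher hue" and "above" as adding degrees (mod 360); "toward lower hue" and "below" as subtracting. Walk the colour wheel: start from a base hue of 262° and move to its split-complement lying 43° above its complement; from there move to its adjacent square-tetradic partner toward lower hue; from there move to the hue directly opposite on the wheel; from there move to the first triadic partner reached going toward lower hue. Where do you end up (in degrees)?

95°

262 + 223 = 485 → 485 − 360 = 125°   (split-comp 43° ↑)
125 − 90 = 35°   (square ↓)
35 + 180 = 215°   (complement)
215 − 120 = 95°   (triadic ↓)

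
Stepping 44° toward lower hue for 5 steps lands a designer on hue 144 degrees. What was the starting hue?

5 steps of 44° (toward lower hue) give a net shift of −220°.
Start = end − shift: 144 + 220 = 364 → 364 − 360 = 4°

4°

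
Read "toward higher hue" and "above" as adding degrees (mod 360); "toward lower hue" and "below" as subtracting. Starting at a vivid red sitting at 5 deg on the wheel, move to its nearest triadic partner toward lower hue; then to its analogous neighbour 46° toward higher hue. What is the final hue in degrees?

291°

5 − 120 = -115 → -115 + 360 = 245°   (triadic ↓)
245 + 46 = 291°   (analog 46° ↑)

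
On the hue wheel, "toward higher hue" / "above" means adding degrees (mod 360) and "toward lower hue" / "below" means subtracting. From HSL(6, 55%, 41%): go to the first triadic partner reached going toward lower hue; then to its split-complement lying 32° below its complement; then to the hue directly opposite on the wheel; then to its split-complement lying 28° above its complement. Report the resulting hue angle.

6 − 120 = -114 → -114 + 360 = 246°   (triadic ↓)
246 + 148 = 394 → 394 − 360 = 34°   (split-comp 32° ↓)
34 + 180 = 214°   (complement)
214 + 208 = 422 → 422 − 360 = 62°   (split-comp 28° ↑)

62°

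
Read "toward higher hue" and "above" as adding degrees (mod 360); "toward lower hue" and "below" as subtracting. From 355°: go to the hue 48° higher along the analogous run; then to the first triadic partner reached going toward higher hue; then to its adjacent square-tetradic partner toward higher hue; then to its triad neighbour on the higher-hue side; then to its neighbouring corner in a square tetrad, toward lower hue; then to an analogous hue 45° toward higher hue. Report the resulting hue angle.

355 + 48 = 403 → 403 − 360 = 43°   (analog 48° ↑)
43 + 120 = 163°   (triadic ↑)
163 + 90 = 253°   (square ↑)
253 + 120 = 373 → 373 − 360 = 13°   (triadic ↑)
13 − 90 = -77 → -77 + 360 = 283°   (square ↓)
283 + 45 = 328°   (analog 45° ↑)

328°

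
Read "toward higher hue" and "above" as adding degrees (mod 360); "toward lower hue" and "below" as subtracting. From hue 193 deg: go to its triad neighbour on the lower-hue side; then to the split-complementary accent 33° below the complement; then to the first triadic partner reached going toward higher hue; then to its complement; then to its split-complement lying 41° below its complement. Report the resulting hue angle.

299°

triadic ↓ −120°: 193 − 120 = 73°
split-comp 33° ↓ +147°: 73 + 147 = 220°
triadic ↑ +120°: 220 + 120 = 340°
complement +180°: 340 + 180 = 520 → 520 − 360 = 160°
split-comp 41° ↓ +139°: 160 + 139 = 299°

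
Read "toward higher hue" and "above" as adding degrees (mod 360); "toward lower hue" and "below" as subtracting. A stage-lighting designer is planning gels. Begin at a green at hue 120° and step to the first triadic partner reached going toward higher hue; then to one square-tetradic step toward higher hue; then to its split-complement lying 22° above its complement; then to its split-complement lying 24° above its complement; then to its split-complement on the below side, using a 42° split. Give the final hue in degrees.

154°

120 + 120 = 240°   (triadic ↑)
240 + 90 = 330°   (square ↑)
330 + 202 = 532 → 532 − 360 = 172°   (split-comp 22° ↑)
172 + 204 = 376 → 376 − 360 = 16°   (split-comp 24° ↑)
16 + 138 = 154°   (split-comp 42° ↓)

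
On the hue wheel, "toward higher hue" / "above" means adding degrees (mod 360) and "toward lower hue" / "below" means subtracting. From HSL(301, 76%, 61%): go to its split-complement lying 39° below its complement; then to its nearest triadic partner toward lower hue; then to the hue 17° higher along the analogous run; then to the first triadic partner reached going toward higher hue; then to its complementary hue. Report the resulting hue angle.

+141° (split-comp 39° ↓): 301 + 141 = 442 → 442 − 360 = 82°
−120° (triadic ↓): 82 − 120 = -38 → -38 + 360 = 322°
+17° (analog 17° ↑): 322 + 17 = 339°
+120° (triadic ↑): 339 + 120 = 459 → 459 − 360 = 99°
+180° (complement): 99 + 180 = 279°

279°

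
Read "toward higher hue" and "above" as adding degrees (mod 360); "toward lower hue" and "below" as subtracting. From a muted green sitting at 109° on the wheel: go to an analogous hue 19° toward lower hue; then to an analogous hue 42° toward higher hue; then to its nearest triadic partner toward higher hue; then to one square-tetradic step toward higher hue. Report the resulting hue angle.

analog 19° ↓ −19°: 109 − 19 = 90°
analog 42° ↑ +42°: 90 + 42 = 132°
triadic ↑ +120°: 132 + 120 = 252°
square ↑ +90°: 252 + 90 = 342°

342°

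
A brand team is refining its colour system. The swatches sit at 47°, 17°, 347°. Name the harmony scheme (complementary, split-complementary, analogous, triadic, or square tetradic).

Sort the hues: 17°, 47°, 347°.
Successive gaps around the wheel: 30°, 300°, 30°.
A run of hues at equal small steps (30°) with one large closing gap is an analogous group.

analogous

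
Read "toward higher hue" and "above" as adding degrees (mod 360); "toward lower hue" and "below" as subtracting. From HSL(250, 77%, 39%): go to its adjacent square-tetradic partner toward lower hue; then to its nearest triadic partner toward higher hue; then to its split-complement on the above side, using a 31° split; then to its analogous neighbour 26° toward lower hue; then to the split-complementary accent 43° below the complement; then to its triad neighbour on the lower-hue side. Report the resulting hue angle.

122°

square ↓ −90°: 250 − 90 = 160°
triadic ↑ +120°: 160 + 120 = 280°
split-comp 31° ↑ +211°: 280 + 211 = 491 → 491 − 360 = 131°
analog 26° ↓ −26°: 131 − 26 = 105°
split-comp 43° ↓ +137°: 105 + 137 = 242°
triadic ↓ −120°: 242 − 120 = 122°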